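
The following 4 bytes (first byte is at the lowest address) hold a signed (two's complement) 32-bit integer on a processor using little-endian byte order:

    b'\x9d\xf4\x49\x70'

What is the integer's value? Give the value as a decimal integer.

Little-endian: lowest address holds the least-significant byte.
Reassemble most-significant byte first: 70 49 F4 9D → 0x7049F49D.
0x7049F49D = 1883894941.

1883894941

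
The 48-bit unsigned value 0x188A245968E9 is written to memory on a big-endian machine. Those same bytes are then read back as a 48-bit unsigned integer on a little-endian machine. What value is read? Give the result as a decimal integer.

256634381437464

Stored big-endian, the bytes at ascending addresses are 18 8A 24 59 68 E9.
Read back as little-endian, the first byte is least significant, giving 0xE96859248A18.
0xE96859248A18 = 256634381437464.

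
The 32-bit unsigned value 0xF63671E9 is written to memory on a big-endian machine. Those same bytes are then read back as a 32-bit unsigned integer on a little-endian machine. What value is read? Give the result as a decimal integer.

3916510966

Stored big-endian, the bytes at ascending addresses are F6 36 71 E9.
Read back as little-endian, the first byte is least significant, giving 0xE97136F6.
0xE97136F6 = 3916510966.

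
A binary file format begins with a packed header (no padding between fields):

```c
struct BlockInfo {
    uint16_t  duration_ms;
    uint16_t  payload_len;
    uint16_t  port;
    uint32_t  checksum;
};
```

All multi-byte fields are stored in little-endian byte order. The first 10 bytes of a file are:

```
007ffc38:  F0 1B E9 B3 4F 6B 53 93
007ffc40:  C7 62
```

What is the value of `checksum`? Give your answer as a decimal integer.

1657246547

`checksum` follows `duration_ms` (2 B), `payload_len` (2 B), `port` (2 B), so it starts at offset 2 + 2 + 2 = 6 and occupies 4 bytes.
Bytes at offsets 6..9: 53 93 C7 62.
In little-endian order the low byte comes first in memory.
Reassemble most-significant byte first: 62 C7 93 53 → 0x62C79353.
0x62C79353 = 1657246547.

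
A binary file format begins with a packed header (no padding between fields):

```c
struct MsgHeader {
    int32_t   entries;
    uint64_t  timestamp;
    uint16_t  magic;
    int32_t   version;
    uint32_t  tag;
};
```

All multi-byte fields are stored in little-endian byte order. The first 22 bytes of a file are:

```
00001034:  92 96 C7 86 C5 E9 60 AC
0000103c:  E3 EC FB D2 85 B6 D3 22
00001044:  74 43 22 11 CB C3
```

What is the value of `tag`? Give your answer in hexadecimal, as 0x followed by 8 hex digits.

0xC3CB1122

`tag` follows `entries` (4 B), `timestamp` (8 B), `magic` (2 B), `version` (4 B), so it starts at offset 4 + 8 + 2 + 4 = 18 and occupies 4 bytes.
Bytes at offsets 18..21: 22 11 CB C3.
In little-endian order the low byte comes first in memory.
Reassemble most-significant byte first: C3 CB 11 22 → 0xC3CB1122.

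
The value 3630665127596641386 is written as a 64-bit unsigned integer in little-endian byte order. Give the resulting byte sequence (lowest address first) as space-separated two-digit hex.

6A CC CB 8C B2 B6 62 32

3630665127596641386 in hexadecimal, padded to 64 bits, is 0x3262B6B28CCBCC6A.
Split into bytes (most-significant first): 32 62 B6 B2 8C CB CC 6A.
In little-endian order the low byte comes first in memory.
So at ascending addresses the bytes are 6A CC CB 8C B2 B6 62 32.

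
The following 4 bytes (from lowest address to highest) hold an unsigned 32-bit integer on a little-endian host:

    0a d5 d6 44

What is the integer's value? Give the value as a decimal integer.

1154929930

Little-endian: lowest address holds the least-significant byte.
Reassemble most-significant byte first: 44 D6 D5 0A → 0x44D6D50A.
0x44D6D50A = 1154929930.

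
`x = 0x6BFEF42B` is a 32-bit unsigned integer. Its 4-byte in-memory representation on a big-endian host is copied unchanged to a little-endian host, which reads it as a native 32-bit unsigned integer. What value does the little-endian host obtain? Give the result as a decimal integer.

737476203

Stored big-endian, the bytes at ascending addresses are 6B FE F4 2B.
Read back as little-endian, the first byte is least significant, giving 0x2BF4FE6B.
0x2BF4FE6B = 737476203.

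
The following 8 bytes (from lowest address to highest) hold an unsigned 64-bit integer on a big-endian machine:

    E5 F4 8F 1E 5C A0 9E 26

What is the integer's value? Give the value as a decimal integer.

Big-endian: lowest address holds the most-significant byte.
The bytes are already most-significant first: 0xE5F48F1E5CA09E26.
0xE5F48F1E5CA09E26 = 16570026289568718374.

16570026289568718374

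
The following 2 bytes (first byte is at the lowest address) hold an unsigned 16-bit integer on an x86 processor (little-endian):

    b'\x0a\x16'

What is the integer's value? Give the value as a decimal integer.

5642

Little-endian stores the least-significant byte at the lowest address.
Reassemble most-significant byte first: 16 0A → 0x160A.
0x160A = 5642.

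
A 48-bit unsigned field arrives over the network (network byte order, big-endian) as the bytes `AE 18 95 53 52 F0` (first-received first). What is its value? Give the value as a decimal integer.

In big-endian order the high byte comes first in memory.
The bytes are already most-significant first: 0xAE18955352F0.
0xAE18955352F0 = 191420607714032.

191420607714032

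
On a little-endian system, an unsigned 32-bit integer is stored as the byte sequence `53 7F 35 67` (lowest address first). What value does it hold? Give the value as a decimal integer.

1731559251

In little-endian order the low byte comes first in memory.
Reassemble most-significant byte first: 67 35 7F 53 → 0x67357F53.
0x67357F53 = 1731559251.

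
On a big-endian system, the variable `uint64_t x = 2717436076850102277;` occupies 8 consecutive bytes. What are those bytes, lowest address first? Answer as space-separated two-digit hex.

25 B6 45 B6 DC 7B 40 05

2717436076850102277 in hexadecimal, padded to 64 bits, is 0x25B645B6DC7B4005.
Split into bytes (most-significant first): 25 B6 45 B6 DC 7B 40 05.
Big-endian stores the most-significant byte at the lowest address.
So the memory order matches the most-significant-first order: 25 B6 45 B6 DC 7B 40 05.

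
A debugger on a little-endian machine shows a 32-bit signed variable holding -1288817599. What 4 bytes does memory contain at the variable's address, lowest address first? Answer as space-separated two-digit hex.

Two's complement of -1288817599 in 32 bits: 1288817599 = 0x4CD1CBBF; invert → 0xB32E3440; add 1 → 0xB32E3441.
Split into bytes (most-significant first): B3 2E 34 41.
Little-endian: lowest address holds the least-significant byte.
So at ascending addresses the bytes are 41 34 2E B3.

41 34 2E B3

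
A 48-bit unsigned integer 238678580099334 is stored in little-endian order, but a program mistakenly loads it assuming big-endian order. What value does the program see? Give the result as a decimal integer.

7120983364569

238678580099334 in 48-bit hexadecimal is 0xD913AFFB7906.
Stored little-endian, the bytes at ascending addresses are 06 79 FB AF 13 D9.
Read back as big-endian, the last byte is least significant, giving 0x0679FBAF13D9.
0x0679FBAF13D9 = 7120983364569.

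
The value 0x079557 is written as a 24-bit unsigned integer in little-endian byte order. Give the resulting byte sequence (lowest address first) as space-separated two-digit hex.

57 95 07

Split into bytes (most-significant first): 07 95 57.
Little-endian: lowest address holds the least-significant byte.
So at ascending addresses the bytes are 57 95 07.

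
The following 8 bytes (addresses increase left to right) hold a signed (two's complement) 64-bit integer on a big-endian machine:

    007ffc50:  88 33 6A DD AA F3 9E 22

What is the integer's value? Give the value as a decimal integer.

In big-endian order the high byte comes first in memory.
The bytes are already most-significant first: 0x88336ADDAAF39E22.
Top bit is set, so as a signed 64-bit value this is 0x88336ADDAAF39E22 − 2^64 = -8632438560450699742.

-8632438560450699742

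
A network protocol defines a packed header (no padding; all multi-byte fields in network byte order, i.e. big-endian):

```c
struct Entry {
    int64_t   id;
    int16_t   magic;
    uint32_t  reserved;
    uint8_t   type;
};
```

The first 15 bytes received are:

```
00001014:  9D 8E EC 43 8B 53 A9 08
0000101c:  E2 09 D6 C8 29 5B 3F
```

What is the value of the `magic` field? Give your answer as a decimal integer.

`magic` follows `id` (8 bytes), so it starts at byte offset 8 and occupies 2 bytes.
Bytes at offsets 8..9: E2 09.
Big-endian: lowest address holds the most-significant byte.
The bytes are already most-significant first: 0xE209.
Top bit is set, so as a signed 16-bit value this is 0xE209 − 2^16 = -7671.

-7671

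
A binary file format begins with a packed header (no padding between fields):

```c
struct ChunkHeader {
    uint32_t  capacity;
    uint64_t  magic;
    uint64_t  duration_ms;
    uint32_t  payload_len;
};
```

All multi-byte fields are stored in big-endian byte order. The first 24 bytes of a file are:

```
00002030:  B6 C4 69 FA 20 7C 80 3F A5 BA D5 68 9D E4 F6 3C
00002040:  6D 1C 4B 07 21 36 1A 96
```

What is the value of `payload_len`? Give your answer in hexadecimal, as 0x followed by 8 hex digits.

`payload_len` follows `capacity` (4 B), `magic` (8 B), `duration_ms` (8 B), so it starts at offset 4 + 8 + 8 = 20 and occupies 4 bytes.
Bytes at offsets 20..23: 21 36 1A 96.
Big-endian: lowest address holds the most-significant byte.
The bytes are already most-significant first: 0x21361A96.

0x21361A96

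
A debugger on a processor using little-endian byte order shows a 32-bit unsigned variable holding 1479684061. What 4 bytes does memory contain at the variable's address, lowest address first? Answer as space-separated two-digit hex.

1479684061 in hexadecimal, padded to 32 bits, is 0x58322FDD.
Split into bytes (most-significant first): 58 32 2F DD.
Little-endian stores the least-significant byte at the lowest address.
So at ascending addresses the bytes are DD 2F 32 58.

DD 2F 32 58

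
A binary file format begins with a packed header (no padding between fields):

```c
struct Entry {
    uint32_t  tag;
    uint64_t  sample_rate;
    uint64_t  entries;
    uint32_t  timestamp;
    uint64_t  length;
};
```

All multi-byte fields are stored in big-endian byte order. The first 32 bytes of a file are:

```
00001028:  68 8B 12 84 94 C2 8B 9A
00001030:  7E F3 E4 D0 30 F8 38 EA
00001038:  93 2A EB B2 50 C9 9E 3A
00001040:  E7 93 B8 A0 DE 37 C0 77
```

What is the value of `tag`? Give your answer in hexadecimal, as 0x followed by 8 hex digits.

0x688B1284

`tag` is the first field, at byte offset 0, occupying 4 bytes.
Bytes at offsets 0..3: 68 8B 12 84.
Big-endian stores the most-significant byte at the lowest address.
The bytes are already most-significant first: 0x688B1284.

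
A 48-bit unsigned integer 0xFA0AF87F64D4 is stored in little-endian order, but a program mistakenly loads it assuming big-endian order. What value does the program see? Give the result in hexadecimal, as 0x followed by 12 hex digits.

0xD4647FF80AFA

Stored little-endian, the bytes at ascending addresses are D4 64 7F F8 0A FA.
Read back as big-endian, the last byte is least significant, giving 0xD4647FF80AFA.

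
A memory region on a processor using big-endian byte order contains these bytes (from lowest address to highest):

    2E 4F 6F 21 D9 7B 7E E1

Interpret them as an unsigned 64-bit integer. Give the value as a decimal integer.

In big-endian order the high byte comes first in memory.
The bytes are already most-significant first: 0x2E4F6F21D97B7EE1.
0x2E4F6F21D97B7EE1 = 3337008040078180065.

3337008040078180065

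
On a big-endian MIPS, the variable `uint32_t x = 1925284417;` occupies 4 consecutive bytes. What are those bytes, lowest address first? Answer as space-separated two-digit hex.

72 C1 82 41

1925284417 in hexadecimal, padded to 32 bits, is 0x72C18241.
Split into bytes (most-significant first): 72 C1 82 41.
Big-endian stores the most-significant byte at the lowest address.
So the memory order matches the most-significant-first order: 72 C1 82 41.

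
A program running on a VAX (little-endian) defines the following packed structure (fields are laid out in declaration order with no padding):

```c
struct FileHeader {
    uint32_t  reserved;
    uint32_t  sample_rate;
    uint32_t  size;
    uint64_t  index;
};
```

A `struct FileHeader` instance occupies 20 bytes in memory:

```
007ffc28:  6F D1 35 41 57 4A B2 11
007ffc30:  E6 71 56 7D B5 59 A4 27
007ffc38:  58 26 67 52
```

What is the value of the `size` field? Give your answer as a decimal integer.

2102817254

`size` follows `reserved` (4 B), `sample_rate` (4 B), so it starts at offset 4 + 4 = 8 and occupies 4 bytes.
Bytes at offsets 8..11: E6 71 56 7D.
Little-endian: lowest address holds the least-significant byte.
Reassemble most-significant byte first: 7D 56 71 E6 → 0x7D5671E6.
0x7D5671E6 = 2102817254.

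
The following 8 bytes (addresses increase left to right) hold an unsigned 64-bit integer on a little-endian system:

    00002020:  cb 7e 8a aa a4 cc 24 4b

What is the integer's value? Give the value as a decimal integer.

5414677659614084811

In little-endian order the low byte comes first in memory.
Reassemble most-significant byte first: 4B 24 CC A4 AA 8A 7E CB → 0x4B24CCA4AA8A7ECB.
0x4B24CCA4AA8A7ECB = 5414677659614084811.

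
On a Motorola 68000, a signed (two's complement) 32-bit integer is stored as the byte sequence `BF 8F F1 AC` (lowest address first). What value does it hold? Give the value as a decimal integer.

-1081085524

Big-endian stores the most-significant byte at the lowest address.
The bytes are already most-significant first: 0xBF8FF1AC.
Top bit is set, so as a signed 32-bit value this is 0xBF8FF1AC − 2^32 = -1081085524.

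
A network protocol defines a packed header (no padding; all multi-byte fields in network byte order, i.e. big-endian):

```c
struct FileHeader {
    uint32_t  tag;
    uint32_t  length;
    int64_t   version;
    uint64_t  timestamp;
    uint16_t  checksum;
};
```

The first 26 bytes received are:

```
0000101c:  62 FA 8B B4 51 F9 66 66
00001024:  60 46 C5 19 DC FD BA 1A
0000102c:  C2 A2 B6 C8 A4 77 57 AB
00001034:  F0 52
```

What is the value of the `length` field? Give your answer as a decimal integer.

`length` follows `tag` (4 bytes), so it starts at byte offset 4 and occupies 4 bytes.
Bytes at offsets 4..7: 51 F9 66 66.
Big-endian stores the most-significant byte at the lowest address.
The bytes are already most-significant first: 0x51F96666.
0x51F96666 = 1375299174.

1375299174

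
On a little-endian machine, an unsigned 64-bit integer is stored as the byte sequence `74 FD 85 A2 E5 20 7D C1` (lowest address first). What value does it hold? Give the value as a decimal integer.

In little-endian order the low byte comes first in memory.
Reassemble most-significant byte first: C1 7D 20 E5 A2 85 FD 74 → 0xC17D20E5A285FD74.
0xC17D20E5A285FD74 = 13942336192055213428.

13942336192055213428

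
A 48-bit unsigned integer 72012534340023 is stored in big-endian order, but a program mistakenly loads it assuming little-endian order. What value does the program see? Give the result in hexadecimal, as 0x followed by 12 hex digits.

72012534340023 in 48-bit hexadecimal is 0x417EB98759B7.
Stored big-endian, the bytes at ascending addresses are 41 7E B9 87 59 B7.
Read back as little-endian, the first byte is least significant, giving 0xB75987B97E41.

0xB75987B97E41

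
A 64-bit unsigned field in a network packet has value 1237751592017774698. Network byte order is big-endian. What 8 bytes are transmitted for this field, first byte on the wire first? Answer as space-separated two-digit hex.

11 2D 60 83 DA 64 C8 6A

1237751592017774698 in hexadecimal, padded to 64 bits, is 0x112D6083DA64C86A.
Split into bytes (most-significant first): 11 2D 60 83 DA 64 C8 6A.
Big-endian stores the most-significant byte at the lowest address.
So the memory order matches the most-significant-first order: 11 2D 60 83 DA 64 C8 6A.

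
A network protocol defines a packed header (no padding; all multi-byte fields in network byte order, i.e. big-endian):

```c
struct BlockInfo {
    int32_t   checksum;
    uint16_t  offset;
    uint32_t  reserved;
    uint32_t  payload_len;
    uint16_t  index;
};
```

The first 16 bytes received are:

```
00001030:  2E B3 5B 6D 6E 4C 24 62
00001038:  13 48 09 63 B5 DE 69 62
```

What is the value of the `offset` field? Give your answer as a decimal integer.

`offset` follows `checksum` (4 bytes), so it starts at byte offset 4 and occupies 2 bytes.
Bytes at offsets 4..5: 6E 4C.
In big-endian order the high byte comes first in memory.
The bytes are already most-significant first: 0x6E4C.
0x6E4C = 28236.

28236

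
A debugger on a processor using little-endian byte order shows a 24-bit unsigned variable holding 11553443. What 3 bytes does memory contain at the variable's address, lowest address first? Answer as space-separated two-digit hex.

11553443 in hexadecimal, padded to 24 bits, is 0xB04AA3.
Split into bytes (most-significant first): B0 4A A3.
Little-endian stores the least-significant byte at the lowest address.
So at ascending addresses the bytes are A3 4A B0.

A3 4A B0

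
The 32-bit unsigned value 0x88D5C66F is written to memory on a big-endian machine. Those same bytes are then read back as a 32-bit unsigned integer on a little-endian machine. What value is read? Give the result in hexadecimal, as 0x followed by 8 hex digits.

0x6FC6D588

Stored big-endian, the bytes at ascending addresses are 88 D5 C6 6F.
Read back as little-endian, the first byte is least significant, giving 0x6FC6D588.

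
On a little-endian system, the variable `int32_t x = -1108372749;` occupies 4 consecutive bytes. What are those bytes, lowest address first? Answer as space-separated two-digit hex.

F3 92 EF BD

Two's complement of -1108372749 in 32 bits: 1108372749 = 0x42106D0D; invert → 0xBDEF92F2; add 1 → 0xBDEF92F3.
Split into bytes (most-significant first): BD EF 92 F3.
In little-endian order the low byte comes first in memory.
So at ascending addresses the bytes are F3 92 EF BD.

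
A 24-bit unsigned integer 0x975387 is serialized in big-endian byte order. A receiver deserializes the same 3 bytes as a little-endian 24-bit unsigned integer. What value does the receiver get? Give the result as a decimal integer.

Stored big-endian, the bytes at ascending addresses are 97 53 87.
Read back as little-endian, the first byte is least significant, giving 0x875397.
0x875397 = 8868759.

8868759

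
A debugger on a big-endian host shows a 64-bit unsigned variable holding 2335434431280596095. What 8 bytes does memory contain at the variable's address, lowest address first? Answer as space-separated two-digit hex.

20 69 21 3D D8 B2 44 7F

2335434431280596095 in hexadecimal, padded to 64 bits, is 0x2069213DD8B2447F.
Split into bytes (most-significant first): 20 69 21 3D D8 B2 44 7F.
Big-endian stores the most-significant byte at the lowest address.
So the memory order matches the most-significant-first order: 20 69 21 3D D8 B2 44 7F.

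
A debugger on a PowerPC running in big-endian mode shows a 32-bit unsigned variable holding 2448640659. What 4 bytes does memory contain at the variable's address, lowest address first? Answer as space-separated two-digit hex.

2448640659 in hexadecimal, padded to 32 bits, is 0x91F34A93.
Split into bytes (most-significant first): 91 F3 4A 93.
Big-endian stores the most-significant byte at the lowest address.
So the memory order matches the most-significant-first order: 91 F3 4A 93.

91 F3 4A 93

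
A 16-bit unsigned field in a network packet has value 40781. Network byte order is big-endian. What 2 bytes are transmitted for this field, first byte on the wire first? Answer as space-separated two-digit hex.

40781 in hexadecimal, padded to 16 bits, is 0x9F4D.
Split into bytes (most-significant first): 9F 4D.
In big-endian order the high byte comes first in memory.
So the memory order matches the most-significant-first order: 9F 4D.

9F 4D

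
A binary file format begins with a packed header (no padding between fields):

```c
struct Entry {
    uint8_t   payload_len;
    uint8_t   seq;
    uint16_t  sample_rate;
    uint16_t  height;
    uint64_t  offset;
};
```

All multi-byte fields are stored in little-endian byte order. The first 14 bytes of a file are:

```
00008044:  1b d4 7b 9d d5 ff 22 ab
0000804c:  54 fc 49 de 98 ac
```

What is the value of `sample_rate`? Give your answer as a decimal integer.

`sample_rate` follows `payload_len` (1 B), `seq` (1 B), so it starts at offset 1 + 1 = 2 and occupies 2 bytes.
Bytes at offsets 2..3: 7B 9D.
Little-endian: lowest address holds the least-significant byte.
Reassemble most-significant byte first: 9D 7B → 0x9D7B.
0x9D7B = 40315.

40315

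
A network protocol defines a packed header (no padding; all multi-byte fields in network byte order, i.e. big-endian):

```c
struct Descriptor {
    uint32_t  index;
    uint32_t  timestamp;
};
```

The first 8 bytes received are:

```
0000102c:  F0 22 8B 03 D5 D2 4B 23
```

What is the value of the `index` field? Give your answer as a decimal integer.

4028795651

`index` is the first field, at byte offset 0, occupying 4 bytes.
Bytes at offsets 0..3: F0 22 8B 03.
In big-endian order the high byte comes first in memory.
The bytes are already most-significant first: 0xF0228B03.
0xF0228B03 = 4028795651.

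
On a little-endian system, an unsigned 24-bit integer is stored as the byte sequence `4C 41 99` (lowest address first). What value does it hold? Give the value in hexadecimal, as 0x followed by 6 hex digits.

0x99414C

In little-endian order the low byte comes first in memory.
Reassemble most-significant byte first: 99 41 4C → 0x99414C.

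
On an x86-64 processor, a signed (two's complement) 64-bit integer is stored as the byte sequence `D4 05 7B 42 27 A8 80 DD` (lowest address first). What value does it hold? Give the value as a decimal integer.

Little-endian stores the least-significant byte at the lowest address.
Reassemble most-significant byte first: DD 80 A8 27 42 7B 05 D4 → 0xDD80A827427B05D4.
Top bit is set, so as a signed 64-bit value this is 0xDD80A827427B05D4 − 2^64 = -2485802107735964204.

-2485802107735964204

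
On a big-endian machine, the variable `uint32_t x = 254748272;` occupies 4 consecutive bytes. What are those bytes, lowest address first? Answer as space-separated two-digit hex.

254748272 in hexadecimal, padded to 32 bits, is 0x0F2F2670.
Split into bytes (most-significant first): 0F 2F 26 70.
In big-endian order the high byte comes first in memory.
So the memory order matches the most-significant-first order: 0F 2F 26 70.

0F 2F 26 70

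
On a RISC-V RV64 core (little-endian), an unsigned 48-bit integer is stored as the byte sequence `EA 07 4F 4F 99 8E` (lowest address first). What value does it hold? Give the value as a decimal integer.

156789111719914

In little-endian order the low byte comes first in memory.
Reassemble most-significant byte first: 8E 99 4F 4F 07 EA → 0x8E994F4F07EA.
0x8E994F4F07EA = 156789111719914.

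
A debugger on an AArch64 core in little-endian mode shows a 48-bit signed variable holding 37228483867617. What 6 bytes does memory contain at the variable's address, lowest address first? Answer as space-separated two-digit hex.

E1 73 8E EE DB 21

37228483867617 in hexadecimal, padded to 48 bits, is 0x21DBEE8E73E1.
Split into bytes (most-significant first): 21 DB EE 8E 73 E1.
Little-endian: lowest address holds the least-significant byte.
So at ascending addresses the bytes are E1 73 8E EE DB 21.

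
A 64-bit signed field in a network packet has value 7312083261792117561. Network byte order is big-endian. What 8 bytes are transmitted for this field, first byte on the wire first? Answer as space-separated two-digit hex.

7312083261792117561 in hexadecimal, padded to 64 bits, is 0x6579BCFC4B32E339.
Split into bytes (most-significant first): 65 79 BC FC 4B 32 E3 39.
Big-endian: lowest address holds the most-significant byte.
So the memory order matches the most-significant-first order: 65 79 BC FC 4B 32 E3 39.

65 79 BC FC 4B 32 E3 39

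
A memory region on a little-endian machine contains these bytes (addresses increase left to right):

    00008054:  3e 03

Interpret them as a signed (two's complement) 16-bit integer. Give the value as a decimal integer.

830

Little-endian: lowest address holds the least-significant byte.
Reassemble most-significant byte first: 03 3E → 0x033E.
0x033E = 830.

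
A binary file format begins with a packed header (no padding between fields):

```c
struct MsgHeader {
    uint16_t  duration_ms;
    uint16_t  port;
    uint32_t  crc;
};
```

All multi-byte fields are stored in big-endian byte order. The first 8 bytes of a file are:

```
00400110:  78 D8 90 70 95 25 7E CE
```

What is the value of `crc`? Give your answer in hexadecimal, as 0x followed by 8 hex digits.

0x95257ECE

`crc` follows `duration_ms` (2 B), `port` (2 B), so it starts at offset 2 + 2 = 4 and occupies 4 bytes.
Bytes at offsets 4..7: 95 25 7E CE.
In big-endian order the high byte comes first in memory.
The bytes are already most-significant first: 0x95257ECE.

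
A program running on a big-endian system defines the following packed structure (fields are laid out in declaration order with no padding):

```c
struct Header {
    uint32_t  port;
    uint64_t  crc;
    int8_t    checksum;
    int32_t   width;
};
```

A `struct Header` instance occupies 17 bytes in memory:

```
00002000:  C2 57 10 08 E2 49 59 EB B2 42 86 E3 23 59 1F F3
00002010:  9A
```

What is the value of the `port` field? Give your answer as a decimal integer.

`port` is the first field, at byte offset 0, occupying 4 bytes.
Bytes at offsets 0..3: C2 57 10 08.
Big-endian: lowest address holds the most-significant byte.
The bytes are already most-significant first: 0xC2571008.
0xC2571008 = 3260485640.

3260485640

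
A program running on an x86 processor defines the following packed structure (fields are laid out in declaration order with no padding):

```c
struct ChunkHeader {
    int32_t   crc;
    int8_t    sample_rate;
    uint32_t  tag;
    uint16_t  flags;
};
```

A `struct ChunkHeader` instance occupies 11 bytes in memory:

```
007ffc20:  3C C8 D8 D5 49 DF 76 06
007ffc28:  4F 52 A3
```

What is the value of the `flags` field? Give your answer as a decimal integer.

41810

`flags` follows `crc` (4 B), `sample_rate` (1 B), `tag` (4 B), so it starts at offset 4 + 1 + 4 = 9 and occupies 2 bytes.
Bytes at offsets 9..10: 52 A3.
In little-endian order the low byte comes first in memory.
Reassemble most-significant byte first: A3 52 → 0xA352.
0xA352 = 41810.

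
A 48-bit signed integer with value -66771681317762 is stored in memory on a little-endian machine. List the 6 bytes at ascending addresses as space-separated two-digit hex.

Two's complement of -66771681317762 in 48 bits: 66771681317762 = 0x3CBA7E589382; invert → 0xC34581A76C7D; add 1 → 0xC34581A76C7E.
Split into bytes (most-significant first): C3 45 81 A7 6C 7E.
Little-endian stores the least-significant byte at the lowest address.
So at ascending addresses the bytes are 7E 6C A7 81 45 C3.

7E 6C A7 81 45 C3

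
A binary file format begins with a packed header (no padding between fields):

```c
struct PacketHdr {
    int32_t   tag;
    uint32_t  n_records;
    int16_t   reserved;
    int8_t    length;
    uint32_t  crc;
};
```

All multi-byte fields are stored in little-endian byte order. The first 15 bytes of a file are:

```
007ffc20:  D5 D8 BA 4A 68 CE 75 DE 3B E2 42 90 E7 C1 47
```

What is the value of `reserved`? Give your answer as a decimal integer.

`reserved` follows `tag` (4 B), `n_records` (4 B), so it starts at offset 4 + 4 = 8 and occupies 2 bytes.
Bytes at offsets 8..9: 3B E2.
Little-endian stores the least-significant byte at the lowest address.
Reassemble most-significant byte first: E2 3B → 0xE23B.
Top bit is set, so as a signed 16-bit value this is 0xE23B − 2^16 = -7621.

-7621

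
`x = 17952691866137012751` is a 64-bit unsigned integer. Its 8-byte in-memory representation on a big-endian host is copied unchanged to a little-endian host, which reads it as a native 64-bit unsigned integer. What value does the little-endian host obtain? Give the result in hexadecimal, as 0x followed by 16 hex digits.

17952691866137012751 in 64-bit hexadecimal is 0xF924C62283242A0F.
Stored big-endian, the bytes at ascending addresses are F9 24 C6 22 83 24 2A 0F.
Read back as little-endian, the first byte is least significant, giving 0x0F2A248322C624F9.

0x0F2A248322C624F9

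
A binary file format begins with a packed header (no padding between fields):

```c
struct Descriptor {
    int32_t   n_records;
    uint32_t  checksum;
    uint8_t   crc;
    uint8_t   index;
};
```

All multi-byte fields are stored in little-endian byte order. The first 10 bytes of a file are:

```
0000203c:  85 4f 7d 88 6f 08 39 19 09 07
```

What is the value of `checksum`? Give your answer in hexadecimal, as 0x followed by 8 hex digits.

0x1939086F

`checksum` follows `n_records` (4 bytes), so it starts at byte offset 4 and occupies 4 bytes.
Bytes at offsets 4..7: 6F 08 39 19.
Little-endian stores the least-significant byte at the lowest address.
Reassemble most-significant byte first: 19 39 08 6F → 0x1939086F.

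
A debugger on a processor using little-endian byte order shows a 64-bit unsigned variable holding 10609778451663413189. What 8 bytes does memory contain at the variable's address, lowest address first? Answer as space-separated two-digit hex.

C5 DF FD EC 49 81 3D 93

10609778451663413189 in hexadecimal, padded to 64 bits, is 0x933D8149ECFDDFC5.
Split into bytes (most-significant first): 93 3D 81 49 EC FD DF C5.
Little-endian: lowest address holds the least-significant byte.
So at ascending addresses the bytes are C5 DF FD EC 49 81 3D 93.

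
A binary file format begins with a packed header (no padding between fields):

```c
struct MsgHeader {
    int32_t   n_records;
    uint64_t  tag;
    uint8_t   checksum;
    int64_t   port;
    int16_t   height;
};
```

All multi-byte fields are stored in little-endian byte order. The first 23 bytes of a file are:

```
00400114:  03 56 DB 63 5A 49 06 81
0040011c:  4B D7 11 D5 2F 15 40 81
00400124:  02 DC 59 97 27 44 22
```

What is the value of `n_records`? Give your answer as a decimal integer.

1675318787

`n_records` is the first field, at byte offset 0, occupying 4 bytes.
Bytes at offsets 0..3: 03 56 DB 63.
Little-endian stores the least-significant byte at the lowest address.
Reassemble most-significant byte first: 63 DB 56 03 → 0x63DB5603.
0x63DB5603 = 1675318787.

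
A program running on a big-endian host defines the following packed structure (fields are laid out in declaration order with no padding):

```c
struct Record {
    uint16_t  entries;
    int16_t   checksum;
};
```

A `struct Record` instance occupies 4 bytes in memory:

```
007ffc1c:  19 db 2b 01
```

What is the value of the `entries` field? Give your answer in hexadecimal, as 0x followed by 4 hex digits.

0x19DB

`entries` is the first field, at byte offset 0, occupying 2 bytes.
Bytes at offsets 0..1: 19 DB.
Big-endian: lowest address holds the most-significant byte.
The bytes are already most-significant first: 0x19DB.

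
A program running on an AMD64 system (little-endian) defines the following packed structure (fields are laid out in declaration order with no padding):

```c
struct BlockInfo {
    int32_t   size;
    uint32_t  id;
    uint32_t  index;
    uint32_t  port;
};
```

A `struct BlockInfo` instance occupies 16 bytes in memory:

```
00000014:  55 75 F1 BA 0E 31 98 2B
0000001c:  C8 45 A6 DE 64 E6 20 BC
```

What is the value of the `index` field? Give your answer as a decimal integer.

3735438792

`index` follows `size` (4 B), `id` (4 B), so it starts at offset 4 + 4 = 8 and occupies 4 bytes.
Bytes at offsets 8..11: C8 45 A6 DE.
In little-endian order the low byte comes first in memory.
Reassemble most-significant byte first: DE A6 45 C8 → 0xDEA645C8.
0xDEA645C8 = 3735438792.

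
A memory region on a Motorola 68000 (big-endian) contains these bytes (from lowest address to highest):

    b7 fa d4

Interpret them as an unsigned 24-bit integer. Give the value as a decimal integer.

Big-endian: lowest address holds the most-significant byte.
The bytes are already most-significant first: 0xB7FAD4.
0xB7FAD4 = 12057300.

12057300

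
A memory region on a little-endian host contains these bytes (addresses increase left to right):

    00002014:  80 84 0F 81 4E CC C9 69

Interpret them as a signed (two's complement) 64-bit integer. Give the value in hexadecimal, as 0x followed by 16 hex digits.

In little-endian order the low byte comes first in memory.
Reassemble most-significant byte first: 69 C9 CC 4E 81 0F 84 80 → 0x69C9CC4E810F8480.

0x69C9CC4E810F8480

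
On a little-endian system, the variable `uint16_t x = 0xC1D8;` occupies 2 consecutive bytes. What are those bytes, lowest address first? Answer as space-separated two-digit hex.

Split into bytes (most-significant first): C1 D8.
Little-endian stores the least-significant byte at the lowest address.
So at ascending addresses the bytes are D8 C1.

D8 C1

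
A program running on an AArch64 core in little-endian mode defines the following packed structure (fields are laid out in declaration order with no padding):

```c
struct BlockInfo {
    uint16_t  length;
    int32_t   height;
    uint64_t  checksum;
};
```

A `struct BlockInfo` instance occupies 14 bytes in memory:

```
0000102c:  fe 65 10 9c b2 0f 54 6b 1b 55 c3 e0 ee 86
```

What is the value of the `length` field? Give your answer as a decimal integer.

`length` is the first field, at byte offset 0, occupying 2 bytes.
Bytes at offsets 0..1: FE 65.
In little-endian order the low byte comes first in memory.
Reassemble most-significant byte first: 65 FE → 0x65FE.
0x65FE = 26110.

26110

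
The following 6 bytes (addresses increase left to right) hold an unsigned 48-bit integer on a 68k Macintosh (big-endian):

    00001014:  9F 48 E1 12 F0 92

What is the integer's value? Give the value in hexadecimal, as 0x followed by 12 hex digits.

In big-endian order the high byte comes first in memory.
The bytes are already most-significant first: 0x9F48E112F092.

0x9F48E112F092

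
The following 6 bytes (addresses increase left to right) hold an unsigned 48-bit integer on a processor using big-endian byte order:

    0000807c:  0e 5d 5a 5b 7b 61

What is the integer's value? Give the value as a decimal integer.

Big-endian: lowest address holds the most-significant byte.
The bytes are already most-significant first: 0x0E5D5A5B7B61.
0x0E5D5A5B7B61 = 15794110692193.

15794110692193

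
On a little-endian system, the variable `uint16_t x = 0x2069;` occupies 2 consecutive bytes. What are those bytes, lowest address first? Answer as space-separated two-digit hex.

69 20

Split into bytes (most-significant first): 20 69.
Little-endian: lowest address holds the least-significant byte.
So at ascending addresses the bytes are 69 20.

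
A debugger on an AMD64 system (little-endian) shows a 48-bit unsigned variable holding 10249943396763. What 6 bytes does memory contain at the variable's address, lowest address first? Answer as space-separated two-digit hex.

9B 31 3C 80 52 09

10249943396763 in hexadecimal, padded to 48 bits, is 0x0952803C319B.
Split into bytes (most-significant first): 09 52 80 3C 31 9B.
In little-endian order the low byte comes first in memory.
So at ascending addresses the bytes are 9B 31 3C 80 52 09.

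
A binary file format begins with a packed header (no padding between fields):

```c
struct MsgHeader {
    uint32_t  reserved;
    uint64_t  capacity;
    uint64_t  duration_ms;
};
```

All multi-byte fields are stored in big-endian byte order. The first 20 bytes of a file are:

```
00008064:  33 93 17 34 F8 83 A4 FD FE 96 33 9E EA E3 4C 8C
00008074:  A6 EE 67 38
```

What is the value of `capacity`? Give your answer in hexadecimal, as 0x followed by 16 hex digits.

`capacity` follows `reserved` (4 bytes), so it starts at byte offset 4 and occupies 8 bytes.
Bytes at offsets 4..11: F8 83 A4 FD FE 96 33 9E.
Big-endian: lowest address holds the most-significant byte.
The bytes are already most-significant first: 0xF883A4FDFE96339E.

0xF883A4FDFE96339E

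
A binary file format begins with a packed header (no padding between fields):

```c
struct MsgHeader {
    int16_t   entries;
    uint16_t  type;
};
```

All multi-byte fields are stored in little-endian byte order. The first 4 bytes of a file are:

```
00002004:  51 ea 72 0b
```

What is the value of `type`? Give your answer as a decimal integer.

`type` follows `entries` (2 bytes), so it starts at byte offset 2 and occupies 2 bytes.
Bytes at offsets 2..3: 72 0B.
In little-endian order the low byte comes first in memory.
Reassemble most-significant byte first: 0B 72 → 0x0B72.
0x0B72 = 2930.

2930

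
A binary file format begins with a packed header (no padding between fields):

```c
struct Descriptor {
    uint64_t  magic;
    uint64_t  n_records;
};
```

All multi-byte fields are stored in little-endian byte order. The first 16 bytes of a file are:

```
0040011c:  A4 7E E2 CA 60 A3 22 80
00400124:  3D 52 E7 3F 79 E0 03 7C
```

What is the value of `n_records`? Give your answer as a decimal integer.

8936232897000985149

`n_records` follows `magic` (8 bytes), so it starts at byte offset 8 and occupies 8 bytes.
Bytes at offsets 8..15: 3D 52 E7 3F 79 E0 03 7C.
Little-endian: lowest address holds the least-significant byte.
Reassemble most-significant byte first: 7C 03 E0 79 3F E7 52 3D → 0x7C03E0793FE7523D.
0x7C03E0793FE7523D = 8936232897000985149.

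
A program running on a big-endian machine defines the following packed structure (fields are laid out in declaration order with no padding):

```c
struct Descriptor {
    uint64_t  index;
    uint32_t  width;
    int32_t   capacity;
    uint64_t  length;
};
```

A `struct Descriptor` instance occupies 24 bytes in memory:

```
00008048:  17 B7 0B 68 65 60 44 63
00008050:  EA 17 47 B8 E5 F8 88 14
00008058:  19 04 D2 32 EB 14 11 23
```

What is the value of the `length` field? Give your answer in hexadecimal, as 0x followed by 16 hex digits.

0x1904D232EB141123

`length` follows `index` (8 B), `width` (4 B), `capacity` (4 B), so it starts at offset 8 + 4 + 4 = 16 and occupies 8 bytes.
Bytes at offsets 16..23: 19 04 D2 32 EB 14 11 23.
In big-endian order the high byte comes first in memory.
The bytes are already most-significant first: 0x1904D232EB141123.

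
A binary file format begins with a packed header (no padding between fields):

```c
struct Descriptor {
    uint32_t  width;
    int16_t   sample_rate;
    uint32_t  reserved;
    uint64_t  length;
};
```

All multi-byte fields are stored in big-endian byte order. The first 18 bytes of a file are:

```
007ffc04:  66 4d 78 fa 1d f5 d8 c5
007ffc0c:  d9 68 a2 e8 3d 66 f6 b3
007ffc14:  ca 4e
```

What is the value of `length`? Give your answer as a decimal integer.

11738699941176134222

`length` follows `width` (4 B), `sample_rate` (2 B), `reserved` (4 B), so it starts at offset 4 + 2 + 4 = 10 and occupies 8 bytes.
Bytes at offsets 10..17: A2 E8 3D 66 F6 B3 CA 4E.
In big-endian order the high byte comes first in memory.
The bytes are already most-significant first: 0xA2E83D66F6B3CA4E.
0xA2E83D66F6B3CA4E = 11738699941176134222.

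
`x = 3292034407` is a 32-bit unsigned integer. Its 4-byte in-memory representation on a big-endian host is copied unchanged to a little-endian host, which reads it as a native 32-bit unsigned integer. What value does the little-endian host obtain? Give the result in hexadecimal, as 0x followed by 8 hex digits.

3292034407 in 32-bit hexadecimal is 0xC4387567.
Stored big-endian, the bytes at ascending addresses are C4 38 75 67.
Read back as little-endian, the first byte is least significant, giving 0x677538C4.

0x677538C4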